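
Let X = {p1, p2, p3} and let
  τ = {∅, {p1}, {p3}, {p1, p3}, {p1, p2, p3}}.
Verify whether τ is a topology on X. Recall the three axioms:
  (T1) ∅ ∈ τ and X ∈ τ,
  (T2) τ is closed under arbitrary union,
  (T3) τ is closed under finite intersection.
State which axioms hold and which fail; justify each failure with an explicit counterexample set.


τ IS a topology on X.

Axiom (T1): ∅ ∈ τ? Yes; X ∈ τ? Yes.
Axiom (T2/T3): check pairwise unions and intersections of members of τ.
All pairwise intersections and unions checked — each lies in τ. Therefore τ satisfies (T1), (T2), (T3): it IS a topology on X.


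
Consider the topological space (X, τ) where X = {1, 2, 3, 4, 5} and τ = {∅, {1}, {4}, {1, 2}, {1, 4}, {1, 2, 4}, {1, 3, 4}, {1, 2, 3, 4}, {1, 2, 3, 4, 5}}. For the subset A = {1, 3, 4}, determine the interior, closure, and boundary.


int(A) = {1, 3, 4}, cl(A) = {1, 2, 3, 4, 5}, ∂A = {2, 5}.

Closed sets in (X, τ) are complements of opens:
  closed(X, τ) = {∅, {5}, {2, 5}, {3, 5}, {2, 3, 5}, {3, 4, 5}, {1, 2, 3, 5}, {2, 3, 4, 5}, {1, 2, 3, 4, 5}}.
int(A) = ⋃ {U ∈ τ : U ⊆ A}. Opens contained in A: ∅, {1}, {4}, {1, 4}, {1, 3, 4}.
Taking the union of these: int(A) = {1, 3, 4}.
cl(A) = ⋂ {C closed : A ⊆ C}. Closed sets containing A: {1, 2, 3, 4, 5}.
Intersecting these: cl(A) = {1, 2, 3, 4, 5}.
∂A = cl(A) ∖ int(A) = {1, 2, 3, 4, 5} ∖ {1, 3, 4} = {2, 5}.


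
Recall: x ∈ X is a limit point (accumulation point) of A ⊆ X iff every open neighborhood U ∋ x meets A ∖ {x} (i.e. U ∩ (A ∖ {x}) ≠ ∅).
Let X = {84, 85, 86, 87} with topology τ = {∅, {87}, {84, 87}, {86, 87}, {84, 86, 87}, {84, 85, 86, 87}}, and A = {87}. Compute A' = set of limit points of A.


A' = {84, 85, 86}

For each x ∈ X, list the open sets U ∈ τ with x ∈ U, then check whether U ∩ (A ∖ {x}) ≠ ∅ for every such U.
  x = 84: opens ∋ x are {84, 87}, {84, 86, 87}, {84, 85, 86, 87}; each meets A ∖ {84}, so x IS a limit point.
  x = 85: opens ∋ x are {84, 85, 86, 87}; each meets A ∖ {85}, so x IS a limit point.
  x = 86: opens ∋ x are {86, 87}, {84, 86, 87}, {84, 85, 86, 87}; each meets A ∖ {86}, so x IS a limit point.
  x = 87: open {87} ∋ x has {87} ∩ (A ∖ {87}) = ∅, so x is NOT a limit point.
Collecting: A' = {84, 85, 86}.


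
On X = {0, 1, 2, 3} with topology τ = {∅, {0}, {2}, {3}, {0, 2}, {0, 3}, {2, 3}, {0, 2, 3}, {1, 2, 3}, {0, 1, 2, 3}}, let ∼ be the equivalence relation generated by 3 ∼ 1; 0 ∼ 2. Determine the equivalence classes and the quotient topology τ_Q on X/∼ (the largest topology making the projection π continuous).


X/∼ = {[0=2], [1=3]}; |τ_Q| = 3.

Equivalence classes: [0=2], [1=3].
Quotient map π: X → X/∼ sends 0 ↦ [0=2], 1 ↦ [1=3], 2 ↦ [0=2], 3 ↦ [1=3].
For each subset V ⊆ X/∼, compute π^{-1}(V) ⊆ X and check whether π^{-1}(V) ∈ τ. V is open in τ_Q iff π^{-1}(V) ∈ τ.
  V = {}: π^{-1}(V) = ∅ ∈ τ ✓.
  V = {[0=2]}: π^{-1}(V) = {0, 2} ∈ τ ✓.
  V = {[1=3]}: π^{-1}(V) = {1, 3} ∉ τ ✗.
  V = {[0=2], [1=3]}: π^{-1}(V) = {0, 1, 2, 3} ∈ τ ✓.
Open sets in the quotient: τ_Q = {{}, {[0=2]}, {[0=2], [1=3]}} (3 elements).


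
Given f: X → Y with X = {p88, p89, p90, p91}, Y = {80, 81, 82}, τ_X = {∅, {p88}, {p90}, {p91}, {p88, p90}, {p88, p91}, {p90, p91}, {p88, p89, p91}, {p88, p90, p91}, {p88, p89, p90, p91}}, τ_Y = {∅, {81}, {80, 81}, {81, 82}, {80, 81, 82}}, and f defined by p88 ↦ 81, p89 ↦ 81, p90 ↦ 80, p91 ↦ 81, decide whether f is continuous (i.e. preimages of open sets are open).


f IS continuous.

Compute f^{-1}(U) for each U ∈ τ_Y:
  U = ∅: f^{-1}(U) = ∅ ∈ τ_X ✓.
  U = {81}: f^{-1}(U) = {p88, p89, p91} ∈ τ_X ✓.
  U = {80, 81}: f^{-1}(U) = {p88, p89, p90, p91} ∈ τ_X ✓.
  U = {81, 82}: f^{-1}(U) = {p88, p89, p91} ∈ τ_X ✓.
  U = {80, 81, 82}: f^{-1}(U) = {p88, p89, p90, p91} ∈ τ_X ✓.
Every preimage lies in τ_X, so f IS continuous.


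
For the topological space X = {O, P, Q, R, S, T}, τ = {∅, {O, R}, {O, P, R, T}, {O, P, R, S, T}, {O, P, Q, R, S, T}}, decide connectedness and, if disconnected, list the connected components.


(X, τ) is connected.

Find clopen sets (U ∈ τ with X ∖ U ∈ τ):
  U = ∅, X ∖ U = {O, P, Q, R, S, T} — both open, so U is clopen.
  U = {O, P, Q, R, S, T}, X ∖ U = ∅ — both open, so U is clopen.
Only trivial clopens (∅ and X) exist, so (X, τ) is connected.
Compute connected components by grouping points that agree on all clopens:
  component: {O, P, Q, R, S, T}


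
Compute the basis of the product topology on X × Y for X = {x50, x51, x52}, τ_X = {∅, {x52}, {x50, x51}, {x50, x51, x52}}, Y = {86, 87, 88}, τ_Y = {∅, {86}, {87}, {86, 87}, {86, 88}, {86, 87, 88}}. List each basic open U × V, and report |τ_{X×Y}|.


Basis B = {∅ × ∅, {x52} × {86}, {x52} × {87}, {x50, x51} × {86}, {x50, x51} × {87}, {x52} × {86, 87}, {x52} × {86, 88}, {x50, x51, x52} × {86}, {x50, x51, x52} × {87}, {x52} × {86, 87, 88}, {x50, x51} × {86, 87}, {x50, x51} × {86, 88}, {x50, x51} × {86, 87, 88}, {x50, x51, x52} × {86, 87}, {x50, x51, x52} × {86, 88}, {x50, x51, x52} × {86, 87, 88}}; |τ_{X×Y}| = 36.

Enumerate products U × V with U ∈ τ_X, V ∈ τ_Y (deduplicated):
  ∅ × ∅ = {} (∅)
  {x52} × {86} = {(x52,86)}
  {x52} × {87} = {(x52,87)}
  {x50, x51} × {86} = {(x50,86), (x51,86)}
  {x50, x51} × {87} = {(x50,87), (x51,87)}
  {x52} × {86, 87} = {(x52,86), (x52,87)}
  {x52} × {86, 88} = {(x52,86), (x52,88)}
  {x50, x51, x52} × {86} = {(x50,86), (x51,86), (x52,86)}
  {x50, x51, x52} × {87} = {(x50,87), (x51,87), (x52,87)}
  {x52} × {86, 87, 88} = {(x52,86), (x52,87), (x52,88)}
  {x50, x51} × {86, 87} = {(x50,86), (x50,87), (x51,86), (x51,87)}
  {x50, x51} × {86, 88} = {(x50,86), (x50,88), (x51,86), (x51,88)}
  {x50, x51} × {86, 87, 88} = {(x50,86), (x50,87), (x50,88), (x51,86), (x51,87), (x51,88)}
  {x50, x51, x52} × {86, 87} = {(x50,86), (x50,87), (x51,86), (x51,87), (x52,86), (x52,87)}
  {x50, x51, x52} × {86, 88} = {(x50,86), (x50,88), (x51,86), (x51,88), (x52,86), (x52,88)}
  {x50, x51, x52} × {86, 87, 88} = {(x50,86), (x50,87), (x50,88), (x51,86), (x51,87), (x51,88), (x52,86), (x52,87), (x52,88)}
These 16 distinct sets form the basis B.
Close under arbitrary unions to get τ_{X×Y}; counting gives |τ_{X×Y}| = 36.


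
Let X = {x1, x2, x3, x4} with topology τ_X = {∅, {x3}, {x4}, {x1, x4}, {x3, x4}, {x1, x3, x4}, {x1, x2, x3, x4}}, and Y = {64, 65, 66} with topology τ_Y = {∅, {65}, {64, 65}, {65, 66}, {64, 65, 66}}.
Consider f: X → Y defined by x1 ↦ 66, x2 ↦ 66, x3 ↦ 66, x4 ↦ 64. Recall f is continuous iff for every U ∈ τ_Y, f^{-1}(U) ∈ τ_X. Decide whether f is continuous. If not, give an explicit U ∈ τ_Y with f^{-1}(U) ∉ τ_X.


f is NOT continuous.

Compute f^{-1}(U) for each U ∈ τ_Y:
  U = ∅: f^{-1}(U) = ∅ ∈ τ_X ✓.
  U = {65}: f^{-1}(U) = ∅ ∈ τ_X ✓.
  U = {64, 65}: f^{-1}(U) = {x4} ∈ τ_X ✓.
  U = {65, 66}: f^{-1}(U) = {x1, x2, x3} ∉ τ_X ✗.
  U = {64, 65, 66}: f^{-1}(U) = {x1, x2, x3, x4} ∈ τ_X ✓.
Found U = {65, 66} with f^{-1}(U) = {x1, x2, x3} not in τ_X. Therefore f is NOT continuous.


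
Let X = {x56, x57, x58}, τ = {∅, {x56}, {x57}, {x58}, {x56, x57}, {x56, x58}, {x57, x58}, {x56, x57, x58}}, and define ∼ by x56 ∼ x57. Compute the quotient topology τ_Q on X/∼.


X/∼ = {[x56=x57], [x58]}; |τ_Q| = 4.

Equivalence classes: [x56=x57], [x58].
Quotient map π: X → X/∼ sends x56 ↦ [x56=x57], x57 ↦ [x56=x57], x58 ↦ [x58].
For each subset V ⊆ X/∼, compute π^{-1}(V) ⊆ X and check whether π^{-1}(V) ∈ τ. V is open in τ_Q iff π^{-1}(V) ∈ τ.
  V = {}: π^{-1}(V) = ∅ ∈ τ ✓.
  V = {[x56=x57]}: π^{-1}(V) = {x56, x57} ∈ τ ✓.
  V = {[x58]}: π^{-1}(V) = {x58} ∈ τ ✓.
  V = {[x56=x57], [x58]}: π^{-1}(V) = {x56, x57, x58} ∈ τ ✓.
Open sets in the quotient: τ_Q = {{}, {[x56=x57]}, {[x58]}, {[x56=x57], [x58]}} (4 elements).


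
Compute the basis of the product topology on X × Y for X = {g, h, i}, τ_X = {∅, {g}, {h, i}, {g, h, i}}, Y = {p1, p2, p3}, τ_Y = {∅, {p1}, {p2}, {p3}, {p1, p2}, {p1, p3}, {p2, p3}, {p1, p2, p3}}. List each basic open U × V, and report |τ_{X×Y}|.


Basis B = {∅ × ∅, {g} × {p1}, {g} × {p2}, {g} × {p3}, {g} × {p1, p2}, {g} × {p1, p3}, {g} × {p2, p3}, {h, i} × {p1}, {h, i} × {p2}, {h, i} × {p3}, {g} × {p1, p2, p3}, {g, h, i} × {p1}, {g, h, i} × {p2}, {g, h, i} × {p3}, {h, i} × {p1, p2}, {h, i} × {p1, p3}, {h, i} × {p2, p3}, {g, h, i} × {p1, p2}, {g, h, i} × {p1, p3}, {g, h, i} × {p2, p3}, {h, i} × {p1, p2, p3}, {g, h, i} × {p1, p2, p3}}; |τ_{X×Y}| = 64.

Enumerate products U × V with U ∈ τ_X, V ∈ τ_Y (deduplicated):
  ∅ × ∅ = {} (∅)
  {g} × {p1} = {(g,p1)}
  {g} × {p2} = {(g,p2)}
  {g} × {p3} = {(g,p3)}
  {g} × {p1, p2} = {(g,p1), (g,p2)}
  {g} × {p1, p3} = {(g,p1), (g,p3)}
  {g} × {p2, p3} = {(g,p2), (g,p3)}
  {h, i} × {p1} = {(h,p1), (i,p1)}
  {h, i} × {p2} = {(h,p2), (i,p2)}
  {h, i} × {p3} = {(h,p3), (i,p3)}
  {g} × {p1, p2, p3} = {(g,p1), (g,p2), (g,p3)}
  {g, h, i} × {p1} = {(g,p1), (h,p1), (i,p1)}
  {g, h, i} × {p2} = {(g,p2), (h,p2), (i,p2)}
  {g, h, i} × {p3} = {(g,p3), (h,p3), (i,p3)}
  {h, i} × {p1, p2} = {(h,p1), (h,p2), (i,p1), (i,p2)}
  {h, i} × {p1, p3} = {(h,p1), (h,p3), (i,p1), (i,p3)}
  {h, i} × {p2, p3} = {(h,p2), (h,p3), (i,p2), (i,p3)}
  {g, h, i} × {p1, p2} = {(g,p1), (g,p2), (h,p1), (h,p2), (i,p1), (i,p2)}
  {g, h, i} × {p1, p3} = {(g,p1), (g,p3), (h,p1), (h,p3), (i,p1), (i,p3)}
  {g, h, i} × {p2, p3} = {(g,p2), (g,p3), (h,p2), (h,p3), (i,p2), (i,p3)}
  {h, i} × {p1, p2, p3} = {(h,p1), (h,p2), (h,p3), (i,p1), (i,p2), (i,p3)}
  {g, h, i} × {p1, p2, p3} = {(g,p1), (g,p2), (g,p3), (h,p1), (h,p2), (h,p3), (i,p1), (i,p2), (i,p3)}
These 22 distinct sets form the basis B.
Close under arbitrary unions to get τ_{X×Y}; counting gives |τ_{X×Y}| = 64.


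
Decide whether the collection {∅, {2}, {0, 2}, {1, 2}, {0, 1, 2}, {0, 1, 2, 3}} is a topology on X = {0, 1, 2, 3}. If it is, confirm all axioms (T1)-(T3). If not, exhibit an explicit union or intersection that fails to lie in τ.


τ IS a topology on X.

Axiom (T1): ∅ ∈ τ? Yes; X ∈ τ? Yes.
Axiom (T2/T3): check pairwise unions and intersections of members of τ.
All pairwise intersections and unions checked — each lies in τ. Therefore τ satisfies (T1), (T2), (T3): it IS a topology on X.


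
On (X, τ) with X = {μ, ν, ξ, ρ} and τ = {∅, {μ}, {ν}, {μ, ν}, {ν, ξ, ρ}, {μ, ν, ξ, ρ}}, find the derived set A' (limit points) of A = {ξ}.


A' = {ρ}

For each x ∈ X, list the open sets U ∈ τ with x ∈ U, then check whether U ∩ (A ∖ {x}) ≠ ∅ for every such U.
  x = μ: open {μ} ∋ x has {μ} ∩ (A ∖ {μ}) = ∅, so x is NOT a limit point.
  x = ν: open {ν} ∋ x has {ν} ∩ (A ∖ {ν}) = ∅, so x is NOT a limit point.
  x = ξ: open {ν, ξ, ρ} ∋ x has {ν, ξ, ρ} ∩ (A ∖ {ξ}) = ∅, so x is NOT a limit point.
  x = ρ: opens ∋ x are {ν, ξ, ρ}, {μ, ν, ξ, ρ}; each meets A ∖ {ρ}, so x IS a limit point.
Collecting: A' = {ρ}.


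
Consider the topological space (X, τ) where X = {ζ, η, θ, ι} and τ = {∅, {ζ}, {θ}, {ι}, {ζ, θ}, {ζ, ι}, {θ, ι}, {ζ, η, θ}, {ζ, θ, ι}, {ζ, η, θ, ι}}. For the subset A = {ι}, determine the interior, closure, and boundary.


int(A) = {ι}, cl(A) = {ι}, ∂A = ∅.

Closed sets in (X, τ) are complements of opens:
  closed(X, τ) = {∅, {η}, {ι}, {ζ, η}, {η, θ}, {η, ι}, {ζ, η, θ}, {ζ, η, ι}, {η, θ, ι}, {ζ, η, θ, ι}}.
int(A) = ⋃ {U ∈ τ : U ⊆ A}. Opens contained in A: ∅, {ι}.
Taking the union of these: int(A) = {ι}.
cl(A) = ⋂ {C closed : A ⊆ C}. Closed sets containing A: {ι}, {η, ι}, {ζ, η, ι}, {η, θ, ι}, {ζ, η, θ, ι}.
Intersecting these: cl(A) = {ι}.
∂A = cl(A) ∖ int(A) = {ι} ∖ {ι} = ∅.


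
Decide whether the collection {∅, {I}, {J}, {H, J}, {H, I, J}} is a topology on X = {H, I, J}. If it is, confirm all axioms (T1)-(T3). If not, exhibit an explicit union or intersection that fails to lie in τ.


τ is NOT a topology on X.

Axiom (T1): ∅ ∈ τ? Yes; X ∈ τ? Yes.
Axiom (T2/T3): check pairwise unions and intersections of members of τ.
Counterexample for (T2): {I} ∪ {J} = {I, J} ∉ τ. Therefore τ is NOT a topology.


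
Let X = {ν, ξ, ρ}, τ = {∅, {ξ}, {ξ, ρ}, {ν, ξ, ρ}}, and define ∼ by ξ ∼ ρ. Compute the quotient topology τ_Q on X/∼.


X/∼ = {[ν], [ξ=ρ]}; |τ_Q| = 3.

Equivalence classes: [ν], [ξ=ρ].
Quotient map π: X → X/∼ sends ν ↦ [ν], ξ ↦ [ξ=ρ], ρ ↦ [ξ=ρ].
For each subset V ⊆ X/∼, compute π^{-1}(V) ⊆ X and check whether π^{-1}(V) ∈ τ. V is open in τ_Q iff π^{-1}(V) ∈ τ.
  V = {}: π^{-1}(V) = ∅ ∈ τ ✓.
  V = {[ν]}: π^{-1}(V) = {ν} ∉ τ ✗.
  V = {[ξ=ρ]}: π^{-1}(V) = {ξ, ρ} ∈ τ ✓.
  V = {[ν], [ξ=ρ]}: π^{-1}(V) = {ν, ξ, ρ} ∈ τ ✓.
Open sets in the quotient: τ_Q = {{}, {[ξ=ρ]}, {[ν], [ξ=ρ]}} (3 elements).


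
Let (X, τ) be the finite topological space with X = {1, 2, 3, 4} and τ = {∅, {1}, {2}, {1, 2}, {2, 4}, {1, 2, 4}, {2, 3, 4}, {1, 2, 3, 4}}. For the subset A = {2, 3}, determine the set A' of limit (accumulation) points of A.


A' = {3, 4}

For each x ∈ X, list the open sets U ∈ τ with x ∈ U, then check whether U ∩ (A ∖ {x}) ≠ ∅ for every such U.
  x = 1: open {1} ∋ x has {1} ∩ (A ∖ {1}) = ∅, so x is NOT a limit point.
  x = 2: open {2} ∋ x has {2} ∩ (A ∖ {2}) = ∅, so x is NOT a limit point.
  x = 3: opens ∋ x are {2, 3, 4}, {1, 2, 3, 4}; each meets A ∖ {3}, so x IS a limit point.
  x = 4: opens ∋ x are {2, 4}, {1, 2, 4}, {2, 3, 4}, {1, 2, 3, 4}; each meets A ∖ {4}, so x IS a limit point.
Collecting: A' = {3, 4}.


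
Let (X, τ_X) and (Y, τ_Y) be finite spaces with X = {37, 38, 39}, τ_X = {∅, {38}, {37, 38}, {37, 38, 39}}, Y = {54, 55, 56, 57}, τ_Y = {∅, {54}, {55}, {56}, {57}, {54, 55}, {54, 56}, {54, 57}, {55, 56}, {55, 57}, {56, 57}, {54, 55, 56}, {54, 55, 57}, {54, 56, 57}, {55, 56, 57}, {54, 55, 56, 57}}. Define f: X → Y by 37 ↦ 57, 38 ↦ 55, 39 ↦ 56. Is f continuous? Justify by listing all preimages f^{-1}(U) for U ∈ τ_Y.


f is NOT continuous.

Compute f^{-1}(U) for each U ∈ τ_Y:
  U = ∅: f^{-1}(U) = ∅ ∈ τ_X ✓.
  U = {54}: f^{-1}(U) = ∅ ∈ τ_X ✓.
  U = {55}: f^{-1}(U) = {38} ∈ τ_X ✓.
  U = {56}: f^{-1}(U) = {39} ∉ τ_X ✗.
  U = {57}: f^{-1}(U) = {37} ∉ τ_X ✗.
  U = {54, 55}: f^{-1}(U) = {38} ∈ τ_X ✓.
  U = {54, 56}: f^{-1}(U) = {39} ∉ τ_X ✗.
  U = {54, 57}: f^{-1}(U) = {37} ∉ τ_X ✗.
  U = {55, 56}: f^{-1}(U) = {38, 39} ∉ τ_X ✗.
  U = {55, 57}: f^{-1}(U) = {37, 38} ∈ τ_X ✓.
  U = {56, 57}: f^{-1}(U) = {37, 39} ∉ τ_X ✗.
  U = {54, 55, 56}: f^{-1}(U) = {38, 39} ∉ τ_X ✗.
  U = {54, 55, 57}: f^{-1}(U) = {37, 38} ∈ τ_X ✓.
  U = {54, 56, 57}: f^{-1}(U) = {37, 39} ∉ τ_X ✗.
  U = {55, 56, 57}: f^{-1}(U) = {37, 38, 39} ∈ τ_X ✓.
  U = {54, 55, 56, 57}: f^{-1}(U) = {37, 38, 39} ∈ τ_X ✓.
Found U = {56} with f^{-1}(U) = {39} not in τ_X. Therefore f is NOT continuous.


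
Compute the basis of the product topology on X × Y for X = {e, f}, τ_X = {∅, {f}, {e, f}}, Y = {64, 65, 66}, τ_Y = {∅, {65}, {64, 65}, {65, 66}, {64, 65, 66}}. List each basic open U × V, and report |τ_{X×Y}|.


Basis B = {∅ × ∅, {f} × {65}, {e, f} × {65}, {f} × {64, 65}, {f} × {65, 66}, {f} × {64, 65, 66}, {e, f} × {64, 65}, {e, f} × {65, 66}, {e, f} × {64, 65, 66}}; |τ_{X×Y}| = 14.

Enumerate products U × V with U ∈ τ_X, V ∈ τ_Y (deduplicated):
  ∅ × ∅ = {} (∅)
  {f} × {65} = {(f,65)}
  {e, f} × {65} = {(e,65), (f,65)}
  {f} × {64, 65} = {(f,64), (f,65)}
  {f} × {65, 66} = {(f,65), (f,66)}
  {f} × {64, 65, 66} = {(f,64), (f,65), (f,66)}
  {e, f} × {64, 65} = {(e,64), (e,65), (f,64), (f,65)}
  {e, f} × {65, 66} = {(e,65), (e,66), (f,65), (f,66)}
  {e, f} × {64, 65, 66} = {(e,64), (e,65), (e,66), (f,64), (f,65), (f,66)}
These 9 distinct sets form the basis B.
Close under arbitrary unions to get τ_{X×Y}; counting gives |τ_{X×Y}| = 14.


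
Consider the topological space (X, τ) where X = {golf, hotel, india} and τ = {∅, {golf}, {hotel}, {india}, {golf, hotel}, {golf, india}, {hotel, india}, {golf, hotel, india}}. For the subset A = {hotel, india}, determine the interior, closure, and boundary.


int(A) = {hotel, india}, cl(A) = {hotel, india}, ∂A = ∅.

Closed sets in (X, τ) are complements of opens:
  closed(X, τ) = {∅, {golf}, {hotel}, {india}, {golf, hotel}, {golf, india}, {hotel, india}, {golf, hotel, india}}.
int(A) = ⋃ {U ∈ τ : U ⊆ A}. Opens contained in A: ∅, {hotel}, {india}, {hotel, india}.
Taking the union of these: int(A) = {hotel, india}.
cl(A) = ⋂ {C closed : A ⊆ C}. Closed sets containing A: {hotel, india}, {golf, hotel, india}.
Intersecting these: cl(A) = {hotel, india}.
∂A = cl(A) ∖ int(A) = {hotel, india} ∖ {hotel, india} = ∅.


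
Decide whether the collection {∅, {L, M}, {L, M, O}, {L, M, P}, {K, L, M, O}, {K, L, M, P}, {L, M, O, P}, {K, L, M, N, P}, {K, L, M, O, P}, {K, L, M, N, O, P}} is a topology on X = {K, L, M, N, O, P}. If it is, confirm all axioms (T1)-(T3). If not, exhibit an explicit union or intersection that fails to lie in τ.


τ is NOT a topology on X.

Axiom (T1): ∅ ∈ τ? Yes; X ∈ τ? Yes.
Axiom (T2/T3): check pairwise unions and intersections of members of τ.
Counterexample for (T3): {K, L, M, O} ∩ {K, L, M, P} = {K, L, M} ∉ τ. Therefore τ is NOT a topology.


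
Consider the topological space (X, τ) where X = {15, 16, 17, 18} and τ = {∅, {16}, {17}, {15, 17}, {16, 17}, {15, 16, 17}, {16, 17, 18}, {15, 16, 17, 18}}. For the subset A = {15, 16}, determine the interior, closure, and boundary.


int(A) = {16}, cl(A) = {15, 16, 18}, ∂A = {15, 18}.

Closed sets in (X, τ) are complements of opens:
  closed(X, τ) = {∅, {15}, {18}, {15, 18}, {16, 18}, {15, 16, 18}, {15, 17, 18}, {15, 16, 17, 18}}.
int(A) = ⋃ {U ∈ τ : U ⊆ A}. Opens contained in A: ∅, {16}.
Taking the union of these: int(A) = {16}.
cl(A) = ⋂ {C closed : A ⊆ C}. Closed sets containing A: {15, 16, 18}, {15, 16, 17, 18}.
Intersecting these: cl(A) = {15, 16, 18}.
∂A = cl(A) ∖ int(A) = {15, 16, 18} ∖ {16} = {15, 18}.


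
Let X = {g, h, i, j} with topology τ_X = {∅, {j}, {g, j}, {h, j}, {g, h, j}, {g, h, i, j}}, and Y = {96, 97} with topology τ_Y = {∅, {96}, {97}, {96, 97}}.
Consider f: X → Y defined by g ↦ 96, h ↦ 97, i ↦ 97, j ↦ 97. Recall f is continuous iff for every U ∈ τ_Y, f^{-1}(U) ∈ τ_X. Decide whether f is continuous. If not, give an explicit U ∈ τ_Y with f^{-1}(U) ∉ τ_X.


f is NOT continuous.

Compute f^{-1}(U) for each U ∈ τ_Y:
  U = ∅: f^{-1}(U) = ∅ ∈ τ_X ✓.
  U = {96}: f^{-1}(U) = {g} ∉ τ_X ✗.
  U = {97}: f^{-1}(U) = {h, i, j} ∉ τ_X ✗.
  U = {96, 97}: f^{-1}(U) = {g, h, i, j} ∈ τ_X ✓.
Found U = {96} with f^{-1}(U) = {g} not in τ_X. Therefore f is NOT continuous.


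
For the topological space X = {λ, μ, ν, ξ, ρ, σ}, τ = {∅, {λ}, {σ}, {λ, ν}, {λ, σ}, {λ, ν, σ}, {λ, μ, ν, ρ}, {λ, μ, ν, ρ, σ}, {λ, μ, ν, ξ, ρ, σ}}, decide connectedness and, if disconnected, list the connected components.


(X, τ) is connected.

Find clopen sets (U ∈ τ with X ∖ U ∈ τ):
  U = ∅, X ∖ U = {λ, μ, ν, ξ, ρ, σ} — both open, so U is clopen.
  U = {λ, μ, ν, ξ, ρ, σ}, X ∖ U = ∅ — both open, so U is clopen.
Only trivial clopens (∅ and X) exist, so (X, τ) is connected.
Compute connected components by grouping points that agree on all clopens:
  component: {λ, μ, ν, ξ, ρ, σ}


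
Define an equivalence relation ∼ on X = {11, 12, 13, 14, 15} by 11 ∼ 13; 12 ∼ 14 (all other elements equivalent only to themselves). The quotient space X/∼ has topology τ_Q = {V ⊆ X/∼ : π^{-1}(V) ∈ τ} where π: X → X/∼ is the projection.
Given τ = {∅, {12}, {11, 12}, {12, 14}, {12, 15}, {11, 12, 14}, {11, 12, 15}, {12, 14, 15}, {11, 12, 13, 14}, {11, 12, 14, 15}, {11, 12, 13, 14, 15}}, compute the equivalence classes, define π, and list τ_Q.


X/∼ = {[11=13], [12=14], [15]}; |τ_Q| = 5.

Equivalence classes: [11=13], [12=14], [15].
Quotient map π: X → X/∼ sends 11 ↦ [11=13], 12 ↦ [12=14], 13 ↦ [11=13], 14 ↦ [12=14], 15 ↦ [15].
For each subset V ⊆ X/∼, compute π^{-1}(V) ⊆ X and check whether π^{-1}(V) ∈ τ. V is open in τ_Q iff π^{-1}(V) ∈ τ.
  V = {}: π^{-1}(V) = ∅ ∈ τ ✓.
  V = {[11=13]}: π^{-1}(V) = {11, 13} ∉ τ ✗.
  V = {[12=14]}: π^{-1}(V) = {12, 14} ∈ τ ✓.
  V = {[11=13], [12=14]}: π^{-1}(V) = {11, 12, 13, 14} ∈ τ ✓.
  V = {[15]}: π^{-1}(V) = {15} ∉ τ ✗.
  V = {[11=13], [15]}: π^{-1}(V) = {11, 13, 15} ∉ τ ✗.
  V = {[12=14], [15]}: π^{-1}(V) = {12, 14, 15} ∈ τ ✓.
  V = {[11=13], [12=14], [15]}: π^{-1}(V) = {11, 12, 13, 14, 15} ∈ τ ✓.
Open sets in the quotient: τ_Q = {{}, {[12=14]}, {[11=13], [12=14]}, {[12=14], [15]}, {[11=13], [12=14], [15]}} (5 elements).


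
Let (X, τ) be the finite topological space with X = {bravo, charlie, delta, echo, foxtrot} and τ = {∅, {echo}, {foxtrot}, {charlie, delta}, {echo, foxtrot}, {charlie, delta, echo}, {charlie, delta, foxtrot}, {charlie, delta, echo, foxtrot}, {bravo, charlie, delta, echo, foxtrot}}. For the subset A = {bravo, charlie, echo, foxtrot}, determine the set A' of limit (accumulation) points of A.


A' = {bravo, delta}

For each x ∈ X, list the open sets U ∈ τ with x ∈ U, then check whether U ∩ (A ∖ {x}) ≠ ∅ for every such U.
  x = bravo: opens ∋ x are {bravo, charlie, delta, echo, foxtrot}; each meets A ∖ {bravo}, so x IS a limit point.
  x = charlie: open {charlie, delta} ∋ x has {charlie, delta} ∩ (A ∖ {charlie}) = ∅, so x is NOT a limit point.
  x = delta: opens ∋ x are {charlie, delta}, {charlie, delta, echo}, {charlie, delta, foxtrot}, {charlie, delta, echo, foxtrot}, {bravo, charlie, delta, echo, foxtrot}; each meets A ∖ {delta}, so x IS a limit point.
  x = echo: open {echo} ∋ x has {echo} ∩ (A ∖ {echo}) = ∅, so x is NOT a limit point.
  x = foxtrot: open {foxtrot} ∋ x has {foxtrot} ∩ (A ∖ {foxtrot}) = ∅, so x is NOT a limit point.
Collecting: A' = {bravo, delta}.


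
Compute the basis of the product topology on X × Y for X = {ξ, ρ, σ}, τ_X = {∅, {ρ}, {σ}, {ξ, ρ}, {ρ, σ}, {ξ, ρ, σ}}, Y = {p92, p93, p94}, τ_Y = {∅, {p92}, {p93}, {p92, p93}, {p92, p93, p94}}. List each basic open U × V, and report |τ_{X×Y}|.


Basis B = {∅ × ∅, {ρ} × {p92}, {ρ} × {p93}, {σ} × {p92}, {σ} × {p93}, {ξ, ρ} × {p92}, {ξ, ρ} × {p93}, {ρ} × {p92, p93}, {ρ, σ} × {p92}, {ρ, σ} × {p93}, {σ} × {p92, p93}, {ξ, ρ, σ} × {p92}, {ξ, ρ, σ} × {p93}, {ρ} × {p92, p93, p94}, {σ} × {p92, p93, p94}, {ξ, ρ} × {p92, p93}, {ρ, σ} × {p92, p93}, {ξ, ρ} × {p92, p93, p94}, {ξ, ρ, σ} × {p92, p93}, {ρ, σ} × {p92, p93, p94}, {ξ, ρ, σ} × {p92, p93, p94}}; |τ_{X×Y}| = 70.

Enumerate products U × V with U ∈ τ_X, V ∈ τ_Y (deduplicated):
  ∅ × ∅ = {} (∅)
  {ρ} × {p92} = {(ρ,p92)}
  {ρ} × {p93} = {(ρ,p93)}
  {σ} × {p92} = {(σ,p92)}
  {σ} × {p93} = {(σ,p93)}
  {ξ, ρ} × {p92} = {(ξ,p92), (ρ,p92)}
  {ξ, ρ} × {p93} = {(ξ,p93), (ρ,p93)}
  {ρ} × {p92, p93} = {(ρ,p92), (ρ,p93)}
  {ρ, σ} × {p92} = {(ρ,p92), (σ,p92)}
  {ρ, σ} × {p93} = {(ρ,p93), (σ,p93)}
  {σ} × {p92, p93} = {(σ,p92), (σ,p93)}
  {ξ, ρ, σ} × {p92} = {(ξ,p92), (ρ,p92), (σ,p92)}
  {ξ, ρ, σ} × {p93} = {(ξ,p93), (ρ,p93), (σ,p93)}
  {ρ} × {p92, p93, p94} = {(ρ,p92), (ρ,p93), (ρ,p94)}
  {σ} × {p92, p93, p94} = {(σ,p92), (σ,p93), (σ,p94)}
  {ξ, ρ} × {p92, p93} = {(ξ,p92), (ξ,p93), (ρ,p92), (ρ,p93)}
  {ρ, σ} × {p92, p93} = {(ρ,p92), (ρ,p93), (σ,p92), (σ,p93)}
  {ξ, ρ} × {p92, p93, p94} = {(ξ,p92), (ξ,p93), (ξ,p94), (ρ,p92), (ρ,p93), (ρ,p94)}
  {ξ, ρ, σ} × {p92, p93} = {(ξ,p92), (ξ,p93), (ρ,p92), (ρ,p93), (σ,p92), (σ,p93)}
  {ρ, σ} × {p92, p93, p94} = {(ρ,p92), (ρ,p93), (ρ,p94), (σ,p92), (σ,p93), (σ,p94)}
  {ξ, ρ, σ} × {p92, p93, p94} = {(ξ,p92), (ξ,p93), (ξ,p94), (ρ,p92), (ρ,p93), (ρ,p94), (σ,p92), (σ,p93), (σ,p94)}
These 21 distinct sets form the basis B.
Close under arbitrary unions to get τ_{X×Y}; counting gives |τ_{X×Y}| = 70.


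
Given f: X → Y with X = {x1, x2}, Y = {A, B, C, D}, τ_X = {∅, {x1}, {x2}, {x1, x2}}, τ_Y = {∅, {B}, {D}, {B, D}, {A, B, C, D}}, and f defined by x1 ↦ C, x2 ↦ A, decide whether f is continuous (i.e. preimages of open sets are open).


f IS continuous.

Compute f^{-1}(U) for each U ∈ τ_Y:
  U = ∅: f^{-1}(U) = ∅ ∈ τ_X ✓.
  U = {B}: f^{-1}(U) = ∅ ∈ τ_X ✓.
  U = {D}: f^{-1}(U) = ∅ ∈ τ_X ✓.
  U = {B, D}: f^{-1}(U) = ∅ ∈ τ_X ✓.
  U = {A, B, C, D}: f^{-1}(U) = {x1, x2} ∈ τ_X ✓.
Every preimage lies in τ_X, so f IS continuous.


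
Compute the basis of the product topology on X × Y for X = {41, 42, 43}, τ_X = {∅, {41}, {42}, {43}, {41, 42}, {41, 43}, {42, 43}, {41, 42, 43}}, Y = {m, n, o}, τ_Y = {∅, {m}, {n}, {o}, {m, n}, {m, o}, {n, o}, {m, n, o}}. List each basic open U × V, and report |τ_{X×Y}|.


Basis B = {∅ × ∅, {41} × {m}, {41} × {n}, {41} × {o}, {42} × {m}, {42} × {n}, {42} × {o}, {43} × {m}, {43} × {n}, {43} × {o}, {41} × {m, n}, {41} × {m, o}, {41, 42} × {m}, {41, 43} × {m}, {41} × {n, o}, {41, 42} × {n}, {41, 43} × {n}, {41, 42} × {o}, {41, 43} × {o}, {42} × {m, n}, {42} × {m, o}, {42, 43} × {m}, {42} × {n, o}, {42, 43} × {n}, {42, 43} × {o}, {43} × {m, n}, {43} × {m, o}, {43} × {n, o}, {41} × {m, n, o}, {41, 42, 43} × {m}, {41, 42, 43} × {n}, {41, 42, 43} × {o}, {42} × {m, n, o}, {43} × {m, n, o}, {41, 42} × {m, n}, {41, 43} × {m, n}, {41, 42} × {m, o}, {41, 43} × {m, o}, {41, 42} × {n, o}, {41, 43} × {n, o}, {42, 43} × {m, n}, {42, 43} × {m, o}, {42, 43} × {n, o}, {41, 42} × {m, n, o}, {41, 43} × {m, n, o}, {41, 42, 43} × {m, n}, {41, 42, 43} × {m, o}, {41, 42, 43} × {n, o}, {42, 43} × {m, n, o}, {41, 42, 43} × {m, n, o}}; |τ_{X×Y}| = 512.

Enumerate products U × V with U ∈ τ_X, V ∈ τ_Y (deduplicated):
  ∅ × ∅ = {} (∅)
  {41} × {m} = {(41,m)}
  {41} × {n} = {(41,n)}
  {41} × {o} = {(41,o)}
  {42} × {m} = {(42,m)}
  {42} × {n} = {(42,n)}
  {42} × {o} = {(42,o)}
  {43} × {m} = {(43,m)}
  {43} × {n} = {(43,n)}
  {43} × {o} = {(43,o)}
  {41} × {m, n} = {(41,m), (41,n)}
  {41} × {m, o} = {(41,m), (41,o)}
  {41, 42} × {m} = {(41,m), (42,m)}
  {41, 43} × {m} = {(41,m), (43,m)}
  {41} × {n, o} = {(41,n), (41,o)}
  {41, 42} × {n} = {(41,n), (42,n)}
  {41, 43} × {n} = {(41,n), (43,n)}
  {41, 42} × {o} = {(41,o), (42,o)}
  {41, 43} × {o} = {(41,o), (43,o)}
  {42} × {m, n} = {(42,m), (42,n)}
  {42} × {m, o} = {(42,m), (42,o)}
  {42, 43} × {m} = {(42,m), (43,m)}
  {42} × {n, o} = {(42,n), (42,o)}
  {42, 43} × {n} = {(42,n), (43,n)}
  {42, 43} × {o} = {(42,o), (43,o)}
  {43} × {m, n} = {(43,m), (43,n)}
  {43} × {m, o} = {(43,m), (43,o)}
  {43} × {n, o} = {(43,n), (43,o)}
  {41} × {m, n, o} = {(41,m), (41,n), (41,o)}
  {41, 42, 43} × {m} = {(41,m), (42,m), (43,m)}
  {41, 42, 43} × {n} = {(41,n), (42,n), (43,n)}
  {41, 42, 43} × {o} = {(41,o), (42,o), (43,o)}
  {42} × {m, n, o} = {(42,m), (42,n), (42,o)}
  {43} × {m, n, o} = {(43,m), (43,n), (43,o)}
  {41, 42} × {m, n} = {(41,m), (41,n), (42,m), (42,n)}
  {41, 43} × {m, n} = {(41,m), (41,n), (43,m), (43,n)}
  {41, 42} × {m, o} = {(41,m), (41,o), (42,m), (42,o)}
  {41, 43} × {m, o} = {(41,m), (41,o), (43,m), (43,o)}
  {41, 42} × {n, o} = {(41,n), (41,o), (42,n), (42,o)}
  {41, 43} × {n, o} = {(41,n), (41,o), (43,n), (43,o)}
  {42, 43} × {m, n} = {(42,m), (42,n), (43,m), (43,n)}
  {42, 43} × {m, o} = {(42,m), (42,o), (43,m), (43,o)}
  {42, 43} × {n, o} = {(42,n), (42,o), (43,n), (43,o)}
  {41, 42} × {m, n, o} = {(41,m), (41,n), (41,o), (42,m), (42,n), (42,o)}
  {41, 43} × {m, n, o} = {(41,m), (41,n), (41,o), (43,m), (43,n), (43,o)}
  {41, 42, 43} × {m, n} = {(41,m), (41,n), (42,m), (42,n), (43,m), (43,n)}
  {41, 42, 43} × {m, o} = {(41,m), (41,o), (42,m), (42,o), (43,m), (43,o)}
  {41, 42, 43} × {n, o} = {(41,n), (41,o), (42,n), (42,o), (43,n), (43,o)}
  {42, 43} × {m, n, o} = {(42,m), (42,n), (42,o), (43,m), (43,n), (43,o)}
  {41, 42, 43} × {m, n, o} = {(41,m), (41,n), (41,o), (42,m), (42,n), (42,o), (43,m), (43,n), (43,o)}
These 50 distinct sets form the basis B.
Close under arbitrary unions to get τ_{X×Y}; counting gives |τ_{X×Y}| = 512.


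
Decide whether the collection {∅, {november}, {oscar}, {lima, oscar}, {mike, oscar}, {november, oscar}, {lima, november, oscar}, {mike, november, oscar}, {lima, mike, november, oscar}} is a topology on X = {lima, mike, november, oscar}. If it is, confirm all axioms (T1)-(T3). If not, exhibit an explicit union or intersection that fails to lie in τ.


τ is NOT a topology on X.

Axiom (T1): ∅ ∈ τ? Yes; X ∈ τ? Yes.
Axiom (T2/T3): check pairwise unions and intersections of members of τ.
Counterexample for (T2): {lima, oscar} ∪ {mike, oscar} = {lima, mike, oscar} ∉ τ. Therefore τ is NOT a topology.


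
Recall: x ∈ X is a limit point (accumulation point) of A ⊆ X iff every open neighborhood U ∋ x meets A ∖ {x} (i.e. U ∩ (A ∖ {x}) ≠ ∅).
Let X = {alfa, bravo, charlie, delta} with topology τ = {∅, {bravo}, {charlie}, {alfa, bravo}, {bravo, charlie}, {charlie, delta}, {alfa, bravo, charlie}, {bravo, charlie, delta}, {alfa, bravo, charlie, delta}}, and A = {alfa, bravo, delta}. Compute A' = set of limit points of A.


A' = {alfa}

For each x ∈ X, list the open sets U ∈ τ with x ∈ U, then check whether U ∩ (A ∖ {x}) ≠ ∅ for every such U.
  x = alfa: opens ∋ x are {alfa, bravo}, {alfa, bravo, charlie}, {alfa, bravo, charlie, delta}; each meets A ∖ {alfa}, so x IS a limit point.
  x = bravo: open {bravo} ∋ x has {bravo} ∩ (A ∖ {bravo}) = ∅, so x is NOT a limit point.
  x = charlie: open {charlie} ∋ x has {charlie} ∩ (A ∖ {charlie}) = ∅, so x is NOT a limit point.
  x = delta: open {charlie, delta} ∋ x has {charlie, delta} ∩ (A ∖ {delta}) = ∅, so x is NOT a limit point.
Collecting: A' = {alfa}.


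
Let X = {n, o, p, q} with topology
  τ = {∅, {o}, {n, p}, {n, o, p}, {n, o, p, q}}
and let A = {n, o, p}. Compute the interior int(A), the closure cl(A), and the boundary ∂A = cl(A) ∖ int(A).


int(A) = {n, o, p}, cl(A) = {n, o, p, q}, ∂A = {q}.

Closed sets in (X, τ) are complements of opens:
  closed(X, τ) = {∅, {q}, {o, q}, {n, p, q}, {n, o, p, q}}.
int(A) = ⋃ {U ∈ τ : U ⊆ A}. Opens contained in A: ∅, {o}, {n, p}, {n, o, p}.
Taking the union of these: int(A) = {n, o, p}.
cl(A) = ⋂ {C closed : A ⊆ C}. Closed sets containing A: {n, o, p, q}.
Intersecting these: cl(A) = {n, o, p, q}.
∂A = cl(A) ∖ int(A) = {n, o, p, q} ∖ {n, o, p} = {q}.


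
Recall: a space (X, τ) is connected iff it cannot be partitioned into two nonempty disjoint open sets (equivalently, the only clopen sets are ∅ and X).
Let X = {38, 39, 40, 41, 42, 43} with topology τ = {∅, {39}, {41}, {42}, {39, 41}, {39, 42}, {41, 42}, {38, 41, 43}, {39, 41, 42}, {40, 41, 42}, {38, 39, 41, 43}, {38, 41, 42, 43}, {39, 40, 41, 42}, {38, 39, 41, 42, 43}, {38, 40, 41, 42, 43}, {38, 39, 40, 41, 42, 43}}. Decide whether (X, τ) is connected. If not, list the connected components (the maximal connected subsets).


(X, τ) is disconnected; components = [{39}, {38, 40, 41, 42, 43}].

Find clopen sets (U ∈ τ with X ∖ U ∈ τ):
  U = ∅, X ∖ U = {38, 39, 40, 41, 42, 43} — both open, so U is clopen.
  U = {39}, X ∖ U = {38, 40, 41, 42, 43} — both open, so U is clopen.
  U = {38, 40, 41, 42, 43}, X ∖ U = {39} — both open, so U is clopen.
  U = {38, 39, 40, 41, 42, 43}, X ∖ U = ∅ — both open, so U is clopen.
Nontrivial clopen(s) exist: e.g. {39}. So (X, τ) is disconnected.
Compute connected components by grouping points that agree on all clopens:
  component: {39}
  component: {38, 40, 41, 42, 43}


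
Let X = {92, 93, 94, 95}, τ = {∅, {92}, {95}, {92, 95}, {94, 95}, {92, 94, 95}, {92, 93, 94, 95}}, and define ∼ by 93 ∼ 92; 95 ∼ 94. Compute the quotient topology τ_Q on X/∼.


X/∼ = {[92=93], [94=95]}; |τ_Q| = 3.

Equivalence classes: [92=93], [94=95].
Quotient map π: X → X/∼ sends 92 ↦ [92=93], 93 ↦ [92=93], 94 ↦ [94=95], 95 ↦ [94=95].
For each subset V ⊆ X/∼, compute π^{-1}(V) ⊆ X and check whether π^{-1}(V) ∈ τ. V is open in τ_Q iff π^{-1}(V) ∈ τ.
  V = {}: π^{-1}(V) = ∅ ∈ τ ✓.
  V = {[92=93]}: π^{-1}(V) = {92, 93} ∉ τ ✗.
  V = {[94=95]}: π^{-1}(V) = {94, 95} ∈ τ ✓.
  V = {[92=93], [94=95]}: π^{-1}(V) = {92, 93, 94, 95} ∈ τ ✓.
Open sets in the quotient: τ_Q = {{}, {[94=95]}, {[92=93], [94=95]}} (3 elements).


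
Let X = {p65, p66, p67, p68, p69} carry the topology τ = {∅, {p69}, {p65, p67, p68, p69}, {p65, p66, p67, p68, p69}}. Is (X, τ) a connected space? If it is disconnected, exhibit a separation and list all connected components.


(X, τ) is connected.

Find clopen sets (U ∈ τ with X ∖ U ∈ τ):
  U = ∅, X ∖ U = {p65, p66, p67, p68, p69} — both open, so U is clopen.
  U = {p65, p66, p67, p68, p69}, X ∖ U = ∅ — both open, so U is clopen.
Only trivial clopens (∅ and X) exist, so (X, τ) is connected.
Compute connected components by grouping points that agree on all clopens:
  component: {p65, p66, p67, p68, p69}


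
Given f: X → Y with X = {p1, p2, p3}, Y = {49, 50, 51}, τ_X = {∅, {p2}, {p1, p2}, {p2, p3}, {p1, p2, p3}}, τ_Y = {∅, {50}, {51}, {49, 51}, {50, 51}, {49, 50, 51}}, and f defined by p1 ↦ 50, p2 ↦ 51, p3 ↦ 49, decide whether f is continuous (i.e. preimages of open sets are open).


f is NOT continuous.

Compute f^{-1}(U) for each U ∈ τ_Y:
  U = ∅: f^{-1}(U) = ∅ ∈ τ_X ✓.
  U = {50}: f^{-1}(U) = {p1} ∉ τ_X ✗.
  U = {51}: f^{-1}(U) = {p2} ∈ τ_X ✓.
  U = {49, 51}: f^{-1}(U) = {p2, p3} ∈ τ_X ✓.
  U = {50, 51}: f^{-1}(U) = {p1, p2} ∈ τ_X ✓.
  U = {49, 50, 51}: f^{-1}(U) = {p1, p2, p3} ∈ τ_X ✓.
Found U = {50} with f^{-1}(U) = {p1} not in τ_X. Therefore f is NOT continuous.


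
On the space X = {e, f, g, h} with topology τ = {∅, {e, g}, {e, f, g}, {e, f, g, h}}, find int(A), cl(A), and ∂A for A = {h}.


int(A) = ∅, cl(A) = {h}, ∂A = {h}.

Closed sets in (X, τ) are complements of opens:
  closed(X, τ) = {∅, {h}, {f, h}, {e, f, g, h}}.
int(A) = ⋃ {U ∈ τ : U ⊆ A}. Opens contained in A: ∅.
Taking the union of these: int(A) = ∅.
cl(A) = ⋂ {C closed : A ⊆ C}. Closed sets containing A: {h}, {f, h}, {e, f, g, h}.
Intersecting these: cl(A) = {h}.
∂A = cl(A) ∖ int(A) = {h} ∖ ∅ = {h}.


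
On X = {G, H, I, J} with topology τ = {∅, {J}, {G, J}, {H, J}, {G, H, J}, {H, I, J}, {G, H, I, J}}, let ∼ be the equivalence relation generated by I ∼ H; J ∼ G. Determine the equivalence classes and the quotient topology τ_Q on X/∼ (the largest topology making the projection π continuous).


X/∼ = {[G=J], [H=I]}; |τ_Q| = 3.

Equivalence classes: [G=J], [H=I].
Quotient map π: X → X/∼ sends G ↦ [G=J], H ↦ [H=I], I ↦ [H=I], J ↦ [G=J].
For each subset V ⊆ X/∼, compute π^{-1}(V) ⊆ X and check whether π^{-1}(V) ∈ τ. V is open in τ_Q iff π^{-1}(V) ∈ τ.
  V = {}: π^{-1}(V) = ∅ ∈ τ ✓.
  V = {[G=J]}: π^{-1}(V) = {G, J} ∈ τ ✓.
  V = {[H=I]}: π^{-1}(V) = {H, I} ∉ τ ✗.
  V = {[G=J], [H=I]}: π^{-1}(V) = {G, H, I, J} ∈ τ ✓.
Open sets in the quotient: τ_Q = {{}, {[G=J]}, {[G=J], [H=I]}} (3 elements).


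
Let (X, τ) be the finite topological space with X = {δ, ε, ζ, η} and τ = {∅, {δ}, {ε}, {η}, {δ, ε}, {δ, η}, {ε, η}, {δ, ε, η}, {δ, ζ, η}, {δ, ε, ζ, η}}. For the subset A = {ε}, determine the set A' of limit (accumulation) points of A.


A' = ∅

For each x ∈ X, list the open sets U ∈ τ with x ∈ U, then check whether U ∩ (A ∖ {x}) ≠ ∅ for every such U.
  x = δ: open {δ} ∋ x has {δ} ∩ (A ∖ {δ}) = ∅, so x is NOT a limit point.
  x = ε: open {ε} ∋ x has {ε} ∩ (A ∖ {ε}) = ∅, so x is NOT a limit point.
  x = ζ: open {δ, ζ, η} ∋ x has {δ, ζ, η} ∩ (A ∖ {ζ}) = ∅, so x is NOT a limit point.
  x = η: open {η} ∋ x has {η} ∩ (A ∖ {η}) = ∅, so x is NOT a limit point.
Collecting: A' = ∅.


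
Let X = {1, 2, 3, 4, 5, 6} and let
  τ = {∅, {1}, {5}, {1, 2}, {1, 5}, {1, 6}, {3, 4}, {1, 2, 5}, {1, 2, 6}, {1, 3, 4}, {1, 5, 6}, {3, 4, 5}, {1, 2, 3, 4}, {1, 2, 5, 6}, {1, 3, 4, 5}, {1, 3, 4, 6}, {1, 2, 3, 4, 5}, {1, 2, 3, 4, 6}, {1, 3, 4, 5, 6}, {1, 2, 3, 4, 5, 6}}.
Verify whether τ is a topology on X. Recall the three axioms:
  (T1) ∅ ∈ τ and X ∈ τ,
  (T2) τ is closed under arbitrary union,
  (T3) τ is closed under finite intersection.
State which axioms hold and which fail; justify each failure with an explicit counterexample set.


τ IS a topology on X.

Axiom (T1): ∅ ∈ τ? Yes; X ∈ τ? Yes.
Axiom (T2/T3): check pairwise unions and intersections of members of τ.
All pairwise intersections and unions checked — each lies in τ. Therefore τ satisfies (T1), (T2), (T3): it IS a topology on X.


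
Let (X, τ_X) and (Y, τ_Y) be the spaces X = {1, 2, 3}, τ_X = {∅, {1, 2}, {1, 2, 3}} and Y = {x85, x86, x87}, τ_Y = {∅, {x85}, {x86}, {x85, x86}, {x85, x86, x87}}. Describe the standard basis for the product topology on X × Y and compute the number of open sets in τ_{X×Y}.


Basis B = {∅ × ∅, {1, 2} × {x85}, {1, 2} × {x86}, {1, 2, 3} × {x85}, {1, 2, 3} × {x86}, {1, 2} × {x85, x86}, {1, 2} × {x85, x86, x87}, {1, 2, 3} × {x85, x86}, {1, 2, 3} × {x85, x86, x87}}; |τ_{X×Y}| = 14.

Enumerate products U × V with U ∈ τ_X, V ∈ τ_Y (deduplicated):
  ∅ × ∅ = {} (∅)
  {1, 2} × {x85} = {(1,x85), (2,x85)}
  {1, 2} × {x86} = {(1,x86), (2,x86)}
  {1, 2, 3} × {x85} = {(1,x85), (2,x85), (3,x85)}
  {1, 2, 3} × {x86} = {(1,x86), (2,x86), (3,x86)}
  {1, 2} × {x85, x86} = {(1,x85), (1,x86), (2,x85), (2,x86)}
  {1, 2} × {x85, x86, x87} = {(1,x85), (1,x86), (1,x87), (2,x85), (2,x86), (2,x87)}
  {1, 2, 3} × {x85, x86} = {(1,x85), (1,x86), (2,x85), (2,x86), (3,x85), (3,x86)}
  {1, 2, 3} × {x85, x86, x87} = {(1,x85), (1,x86), (1,x87), (2,x85), (2,x86), (2,x87), (3,x85), (3,x86), (3,x87)}
These 9 distinct sets form the basis B.
Close under arbitrary unions to get τ_{X×Y}; counting gives |τ_{X×Y}| = 14.


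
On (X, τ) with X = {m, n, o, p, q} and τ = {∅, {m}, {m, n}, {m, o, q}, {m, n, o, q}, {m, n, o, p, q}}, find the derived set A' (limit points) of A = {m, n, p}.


A' = {n, o, p, q}

For each x ∈ X, list the open sets U ∈ τ with x ∈ U, then check whether U ∩ (A ∖ {x}) ≠ ∅ for every such U.
  x = m: open {m} ∋ x has {m} ∩ (A ∖ {m}) = ∅, so x is NOT a limit point.
  x = n: opens ∋ x are {m, n}, {m, n, o, q}, {m, n, o, p, q}; each meets A ∖ {n}, so x IS a limit point.
  x = o: opens ∋ x are {m, o, q}, {m, n, o, q}, {m, n, o, p, q}; each meets A ∖ {o}, so x IS a limit point.
  x = p: opens ∋ x are {m, n, o, p, q}; each meets A ∖ {p}, so x IS a limit point.
  x = q: opens ∋ x are {m, o, q}, {m, n, o, q}, {m, n, o, p, q}; each meets A ∖ {q}, so x IS a limit point.
Collecting: A' = {n, o, p, q}.


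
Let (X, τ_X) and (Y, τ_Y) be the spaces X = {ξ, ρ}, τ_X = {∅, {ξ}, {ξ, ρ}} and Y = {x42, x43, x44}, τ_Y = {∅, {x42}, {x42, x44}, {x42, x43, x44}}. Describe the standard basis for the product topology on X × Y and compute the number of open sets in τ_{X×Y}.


Basis B = {∅ × ∅, {ξ} × {x42}, {ξ} × {x42, x44}, {ξ, ρ} × {x42}, {ξ} × {x42, x43, x44}, {ξ, ρ} × {x42, x44}, {ξ, ρ} × {x42, x43, x44}}; |τ_{X×Y}| = 10.

Enumerate products U × V with U ∈ τ_X, V ∈ τ_Y (deduplicated):
  ∅ × ∅ = {} (∅)
  {ξ} × {x42} = {(ξ,x42)}
  {ξ} × {x42, x44} = {(ξ,x42), (ξ,x44)}
  {ξ, ρ} × {x42} = {(ξ,x42), (ρ,x42)}
  {ξ} × {x42, x43, x44} = {(ξ,x42), (ξ,x43), (ξ,x44)}
  {ξ, ρ} × {x42, x44} = {(ξ,x42), (ξ,x44), (ρ,x42), (ρ,x44)}
  {ξ, ρ} × {x42, x43, x44} = {(ξ,x42), (ξ,x43), (ξ,x44), (ρ,x42), (ρ,x43), (ρ,x44)}
These 7 distinct sets form the basis B.
Close under arbitrary unions to get τ_{X×Y}; counting gives |τ_{X×Y}| = 10.
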